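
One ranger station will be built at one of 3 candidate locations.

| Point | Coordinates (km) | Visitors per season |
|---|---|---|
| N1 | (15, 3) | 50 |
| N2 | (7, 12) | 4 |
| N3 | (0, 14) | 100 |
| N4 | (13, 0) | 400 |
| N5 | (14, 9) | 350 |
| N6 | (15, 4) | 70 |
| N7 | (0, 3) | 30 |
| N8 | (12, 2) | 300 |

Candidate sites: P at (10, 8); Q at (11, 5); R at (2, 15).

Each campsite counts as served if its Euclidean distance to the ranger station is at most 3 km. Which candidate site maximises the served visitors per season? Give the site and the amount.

Coverage radius r = 3 km; a point is covered iff (Δx)²+(Δy)² ≤ 3² = 9.
  P (10, 8): covers {none} → 0
  Q (11, 5): covers {none} → 0
  R (2, 15): covers {N3} → 100
Maximum coverage at R: 100 visitors per season.

R, covering 100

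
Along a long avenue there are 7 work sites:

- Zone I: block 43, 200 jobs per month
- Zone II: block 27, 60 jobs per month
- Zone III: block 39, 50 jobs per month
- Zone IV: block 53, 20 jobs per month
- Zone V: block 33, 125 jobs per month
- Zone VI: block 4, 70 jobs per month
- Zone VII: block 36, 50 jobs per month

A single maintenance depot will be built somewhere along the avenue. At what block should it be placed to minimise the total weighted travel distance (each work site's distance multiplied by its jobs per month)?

For a sum of weighted absolute distances on a line, the optimum is the weighted median (not the mean). Total weight W = 575; half-weight = 287.5.
Sort by position and accumulate weight:
  block 4 (Zone VI, w=70) → cum 70
  block 27 (Zone II, w=60) → cum 130
  block 33 (Zone V, w=125) → cum 255
  block 36 (Zone VII, w=50) → cum 305  ≥ 287.5 → median here
  block 39 (Zone III, w=50) → cum 355
  block 43 (Zone I, w=200) → cum 555
  block 53 (Zone IV, w=20) → cum 575
Optimal location: block 36.

x = 36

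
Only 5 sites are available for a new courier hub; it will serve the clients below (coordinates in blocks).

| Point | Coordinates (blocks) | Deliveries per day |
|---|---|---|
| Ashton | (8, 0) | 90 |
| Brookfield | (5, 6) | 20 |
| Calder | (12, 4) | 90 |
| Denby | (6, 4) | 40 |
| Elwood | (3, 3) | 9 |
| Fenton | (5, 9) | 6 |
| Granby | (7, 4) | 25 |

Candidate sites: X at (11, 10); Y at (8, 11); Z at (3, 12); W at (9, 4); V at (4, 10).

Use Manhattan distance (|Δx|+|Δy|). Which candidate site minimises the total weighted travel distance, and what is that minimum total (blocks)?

Total weighted distance at each candidate:
  X (11, 10): total = 2867
  Y (8, 11): total = 2847
  Z (3, 12): total = 4071
  W (9, 4): total = 1127
  V (4, 10): total = 3249
Minimum is at W with total 1127 blocks.

W, total 1127 blocks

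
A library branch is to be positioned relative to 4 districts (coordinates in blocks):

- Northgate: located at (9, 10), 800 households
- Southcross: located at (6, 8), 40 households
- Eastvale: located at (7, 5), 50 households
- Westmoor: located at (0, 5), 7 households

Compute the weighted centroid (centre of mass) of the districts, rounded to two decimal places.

The minimiser of Σwᵢ‖p−pᵢ‖² is the weighted centroid p* = (Σwᵢpᵢ)/(Σwᵢ).
Σwᵢ = 897.
Σwᵢxᵢ = 800·9 + 40·6 + 50·7 + 7·0 = 7790.
Σwᵢyᵢ = 800·10 + 40·8 + 50·5 + 7·5 = 8605.
x* = 7790/897 = 8.68, y* = 8605/897 = 9.59.

(8.68, 9.59)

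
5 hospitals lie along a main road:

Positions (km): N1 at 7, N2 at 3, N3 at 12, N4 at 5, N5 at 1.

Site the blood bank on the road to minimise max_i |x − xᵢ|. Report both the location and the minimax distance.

The 1-center on a line is the midpoint of the two extreme points: leftmost at 1, rightmost at 12.
Optimal location = (1 + 12)/2 = 6.5; maximum distance = (12 − 1)/2 = 5.5.

location 6.5, max distance 5.5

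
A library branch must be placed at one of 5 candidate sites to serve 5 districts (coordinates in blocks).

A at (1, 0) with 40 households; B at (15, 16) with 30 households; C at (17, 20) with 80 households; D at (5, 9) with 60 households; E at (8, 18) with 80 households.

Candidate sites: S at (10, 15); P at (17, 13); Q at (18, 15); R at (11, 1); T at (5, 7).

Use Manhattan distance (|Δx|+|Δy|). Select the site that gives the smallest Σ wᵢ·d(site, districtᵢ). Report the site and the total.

Total weighted distance at each candidate:
  S (10, 15): total = 3160
  P (17, 13): total = 3950
  Q (18, 15): total = 4060
  R (11, 1): total = 5450
  T (5, 7): total = 4250
Minimum is at S with total 3160 blocks.

S, total 3160 blocks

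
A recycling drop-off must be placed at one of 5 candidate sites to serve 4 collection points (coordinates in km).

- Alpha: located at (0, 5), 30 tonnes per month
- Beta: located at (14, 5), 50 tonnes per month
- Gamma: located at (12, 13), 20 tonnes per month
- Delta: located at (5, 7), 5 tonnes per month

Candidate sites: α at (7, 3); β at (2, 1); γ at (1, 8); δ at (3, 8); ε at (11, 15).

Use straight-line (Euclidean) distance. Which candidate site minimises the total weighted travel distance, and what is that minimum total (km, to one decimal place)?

α, total 828.4 km

Total weighted distance at each candidate:
  α (7, 3): total = 828.4
  β (2, 1): total = 1112.6
  γ (1, 8): total = 1024.2
  δ (3, 8): total = 914.5
  ε (11, 15): total = 1062.7
Minimum is at α with total 828.4 km.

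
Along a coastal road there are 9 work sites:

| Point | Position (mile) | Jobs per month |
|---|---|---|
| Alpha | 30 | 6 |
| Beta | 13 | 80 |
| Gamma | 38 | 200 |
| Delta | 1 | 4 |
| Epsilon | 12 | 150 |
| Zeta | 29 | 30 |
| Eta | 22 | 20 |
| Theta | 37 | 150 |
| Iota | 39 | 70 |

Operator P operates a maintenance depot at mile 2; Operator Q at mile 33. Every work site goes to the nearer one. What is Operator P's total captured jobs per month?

The indifferent point is the midpoint (2+33)/2 = 17.5; work sites left of it (closer to Operator P at 2) go to Operator P, those right go to Operator Q.
  Delta at 1 (w=4) → Operator P
  Epsilon at 12 (w=150) → Operator P
  Beta at 13 (w=80) → Operator P
  Eta at 22 (w=20) → Operator Q
  Zeta at 29 (w=30) → Operator Q
  Alpha at 30 (w=6) → Operator Q
  Theta at 37 (w=150) → Operator Q
  Gamma at 38 (w=200) → Operator Q
  Iota at 39 (w=70) → Operator Q
Operator P captures 234; Operator Q captures 476.

234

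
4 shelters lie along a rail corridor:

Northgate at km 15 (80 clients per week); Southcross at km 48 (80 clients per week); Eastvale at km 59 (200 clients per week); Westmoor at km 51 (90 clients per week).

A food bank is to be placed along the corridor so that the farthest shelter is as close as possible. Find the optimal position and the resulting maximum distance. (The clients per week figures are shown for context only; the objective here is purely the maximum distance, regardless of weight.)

The 1-center on a line is the midpoint of the two extreme points: leftmost at 15, rightmost at 59.
Optimal location = (15 + 59)/2 = 37; maximum distance = (59 − 15)/2 = 22.

location 37, max distance 22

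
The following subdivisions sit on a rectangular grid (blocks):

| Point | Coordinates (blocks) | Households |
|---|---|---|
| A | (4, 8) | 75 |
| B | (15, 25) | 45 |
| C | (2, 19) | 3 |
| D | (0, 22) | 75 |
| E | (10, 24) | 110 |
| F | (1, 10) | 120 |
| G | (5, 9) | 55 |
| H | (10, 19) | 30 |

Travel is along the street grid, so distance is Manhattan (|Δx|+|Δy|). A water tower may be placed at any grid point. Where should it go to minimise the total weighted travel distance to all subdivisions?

(4, 19)

Manhattan distance separates: Σwᵢ(|x−xᵢ|+|y−yᵢ|) = Σwᵢ|x−xᵢ| + Σwᵢ|y−yᵢ|, so x and y are optimised independently as 1-D weighted medians.
Total weight W = 513; half = 256.5.
x-coordinate, sorted with cumulative weight:
  x=0 (D, w=75) cum 75
  x=1 (F, w=120) cum 195
  x=2 (C, w=3) cum 198
  x=4 (A, w=75) cum 273  ← median
  x=5 (G, w=55) cum 328
  x=10 (E, w=110) cum 438
  x=10 (H, w=30) cum 468
  x=15 (B, w=45) cum 513
⇒ x* = 4
y-coordinate, sorted with cumulative weight:
  y=8 (A, w=75) cum 75
  y=9 (G, w=55) cum 130
  y=10 (F, w=120) cum 250
  y=19 (C, w=3) cum 253
  y=19 (H, w=30) cum 283  ← median
  y=22 (D, w=75) cum 358
  y=24 (E, w=110) cum 468
  y=25 (B, w=45) cum 513
⇒ y* = 19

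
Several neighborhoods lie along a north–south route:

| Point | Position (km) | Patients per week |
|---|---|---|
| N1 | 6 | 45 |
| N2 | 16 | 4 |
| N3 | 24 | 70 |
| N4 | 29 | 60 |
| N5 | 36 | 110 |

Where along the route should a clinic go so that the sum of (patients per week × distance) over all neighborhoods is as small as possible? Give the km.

For a sum of weighted absolute distances on a line, the optimum is the weighted median (not the mean). Total weight W = 289; half-weight = 144.5.
Sort by position and accumulate weight:
  km 6 (N1, w=45) → cum 45
  km 16 (N2, w=4) → cum 49
  km 24 (N3, w=70) → cum 119
  km 29 (N4, w=60) → cum 179  ≥ 144.5 → median here
  km 36 (N5, w=110) → cum 289
Optimal location: km 29.

x = 29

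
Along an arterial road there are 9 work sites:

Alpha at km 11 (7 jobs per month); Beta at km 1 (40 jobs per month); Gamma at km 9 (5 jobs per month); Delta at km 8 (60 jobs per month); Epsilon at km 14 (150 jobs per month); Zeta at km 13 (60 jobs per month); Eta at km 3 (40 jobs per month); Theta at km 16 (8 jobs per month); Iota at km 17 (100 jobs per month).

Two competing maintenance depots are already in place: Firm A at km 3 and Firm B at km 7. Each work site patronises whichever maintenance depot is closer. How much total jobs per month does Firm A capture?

The indifferent point is the midpoint (3+7)/2 = 5; work sites left of it (closer to Firm A at 3) go to Firm A, those right go to Firm B.
  Beta at 1 (w=40) → Firm A
  Eta at 3 (w=40) → Firm A
  Delta at 8 (w=60) → Firm B
  Gamma at 9 (w=5) → Firm B
  Alpha at 11 (w=7) → Firm B
  Zeta at 13 (w=60) → Firm B
  Epsilon at 14 (w=150) → Firm B
  Theta at 16 (w=8) → Firm B
  Iota at 17 (w=100) → Firm B
Firm A captures 80; Firm B captures 390.

80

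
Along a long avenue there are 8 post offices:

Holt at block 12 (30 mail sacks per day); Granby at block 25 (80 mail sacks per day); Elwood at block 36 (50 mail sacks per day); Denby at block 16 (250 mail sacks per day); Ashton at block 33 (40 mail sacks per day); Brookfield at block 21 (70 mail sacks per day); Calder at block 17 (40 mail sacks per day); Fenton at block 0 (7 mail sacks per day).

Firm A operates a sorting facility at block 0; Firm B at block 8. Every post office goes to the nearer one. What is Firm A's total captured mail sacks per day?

The indifferent point is the midpoint (0+8)/2 = 4; post offices left of it (closer to Firm A at 0) go to Firm A, those right go to Firm B.
  Fenton at 0 (w=7) → Firm A
  Holt at 12 (w=30) → Firm B
  Denby at 16 (w=250) → Firm B
  Calder at 17 (w=40) → Firm B
  Brookfield at 21 (w=70) → Firm B
  Granby at 25 (w=80) → Firm B
  Ashton at 33 (w=40) → Firm B
  Elwood at 36 (w=50) → Firm B
Firm A captures 7; Firm B captures 560.

7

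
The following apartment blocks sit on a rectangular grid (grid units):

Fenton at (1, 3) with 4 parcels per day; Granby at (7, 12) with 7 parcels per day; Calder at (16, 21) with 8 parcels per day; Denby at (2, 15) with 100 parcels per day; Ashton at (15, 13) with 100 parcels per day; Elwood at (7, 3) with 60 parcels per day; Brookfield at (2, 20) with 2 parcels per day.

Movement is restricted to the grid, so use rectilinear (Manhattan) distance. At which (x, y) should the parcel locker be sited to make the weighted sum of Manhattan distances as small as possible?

(7, 13)

Manhattan distance separates: Σwᵢ(|x−xᵢ|+|y−yᵢ|) = Σwᵢ|x−xᵢ| + Σwᵢ|y−yᵢ|, so x and y are optimised independently as 1-D weighted medians.
Total weight W = 281; half = 140.5.
x-coordinate, sorted with cumulative weight:
  x=1 (Fenton, w=4) cum 4
  x=2 (Denby, w=100) cum 104
  x=2 (Brookfield, w=2) cum 106
  x=7 (Granby, w=7) cum 113
  x=7 (Elwood, w=60) cum 173  ← median
  x=15 (Ashton, w=100) cum 273
  x=16 (Calder, w=8) cum 281
⇒ x* = 7
y-coordinate, sorted with cumulative weight:
  y=3 (Fenton, w=4) cum 4
  y=3 (Elwood, w=60) cum 64
  y=12 (Granby, w=7) cum 71
  y=13 (Ashton, w=100) cum 171  ← median
  y=15 (Denby, w=100) cum 271
  y=20 (Brookfield, w=2) cum 273
  y=21 (Calder, w=8) cum 281
⇒ y* = 13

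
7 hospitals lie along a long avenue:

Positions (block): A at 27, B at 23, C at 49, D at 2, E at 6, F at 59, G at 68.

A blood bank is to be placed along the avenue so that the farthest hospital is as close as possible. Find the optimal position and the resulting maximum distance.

location 35, max distance 33

The 1-center on a line is the midpoint of the two extreme points: leftmost at 2, rightmost at 68.
Optimal location = (2 + 68)/2 = 35; maximum distance = (68 − 2)/2 = 33.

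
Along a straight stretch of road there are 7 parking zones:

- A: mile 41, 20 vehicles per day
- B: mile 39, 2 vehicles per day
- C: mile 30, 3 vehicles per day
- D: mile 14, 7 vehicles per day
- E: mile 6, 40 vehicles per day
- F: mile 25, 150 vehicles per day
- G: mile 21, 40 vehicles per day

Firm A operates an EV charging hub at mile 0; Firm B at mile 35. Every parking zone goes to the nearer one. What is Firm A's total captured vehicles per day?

The indifferent point is the midpoint (0+35)/2 = 17.5; parking zones left of it (closer to Firm A at 0) go to Firm A, those right go to Firm B.
  E at 6 (w=40) → Firm A
  D at 14 (w=7) → Firm A
  G at 21 (w=40) → Firm B
  F at 25 (w=150) → Firm B
  C at 30 (w=3) → Firm B
  B at 39 (w=2) → Firm B
  A at 41 (w=20) → Firm B
Firm A captures 47; Firm B captures 215.

47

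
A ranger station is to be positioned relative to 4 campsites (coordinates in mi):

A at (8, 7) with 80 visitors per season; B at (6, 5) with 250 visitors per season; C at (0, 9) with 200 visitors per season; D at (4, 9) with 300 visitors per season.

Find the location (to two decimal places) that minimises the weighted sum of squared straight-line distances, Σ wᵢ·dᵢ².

(4.02, 7.60)

The minimiser of Σwᵢ‖p−pᵢ‖² is the weighted centroid p* = (Σwᵢpᵢ)/(Σwᵢ).
Σwᵢ = 830.
Σwᵢxᵢ = 80·8 + 250·6 + 200·0 + 300·4 = 3340.
Σwᵢyᵢ = 80·7 + 250·5 + 200·9 + 300·9 = 6310.
x* = 3340/830 = 4.02, y* = 6310/830 = 7.60.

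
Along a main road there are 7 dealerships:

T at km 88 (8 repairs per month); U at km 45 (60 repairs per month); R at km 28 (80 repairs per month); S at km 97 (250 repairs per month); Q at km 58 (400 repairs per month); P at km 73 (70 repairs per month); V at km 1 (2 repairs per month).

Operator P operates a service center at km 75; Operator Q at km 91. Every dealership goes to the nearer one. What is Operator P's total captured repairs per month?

612

The indifferent point is the midpoint (75+91)/2 = 83; dealerships left of it (closer to Operator P at 75) go to Operator P, those right go to Operator Q.
  V at 1 (w=2) → Operator P
  R at 28 (w=80) → Operator P
  U at 45 (w=60) → Operator P
  Q at 58 (w=400) → Operator P
  P at 73 (w=70) → Operator P
  T at 88 (w=8) → Operator Q
  S at 97 (w=250) → Operator Q
Operator P captures 612; Operator Q captures 258.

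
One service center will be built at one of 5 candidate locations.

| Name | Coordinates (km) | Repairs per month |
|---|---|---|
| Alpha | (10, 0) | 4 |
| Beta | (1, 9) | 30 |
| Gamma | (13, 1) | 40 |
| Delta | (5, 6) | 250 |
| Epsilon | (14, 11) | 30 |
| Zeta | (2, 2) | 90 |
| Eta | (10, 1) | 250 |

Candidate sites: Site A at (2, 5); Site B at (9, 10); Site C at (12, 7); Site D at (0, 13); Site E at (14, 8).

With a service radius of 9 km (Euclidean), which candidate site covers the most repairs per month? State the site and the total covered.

Site A, covering 620

Coverage radius r = 9 km; a point is covered iff (Δx)²+(Δy)² ≤ 9² = 81.
  Site A (2, 5): covers {Beta, Delta, Zeta, Eta} → 620
  Site B (9, 10): covers {Beta, Delta, Epsilon} → 310
  Site C (12, 7): covers {Alpha, Gamma, Delta, Epsilon, Eta} → 574
  Site D (0, 13): covers {Beta, Delta} → 280
  Site E (14, 8): covers {Alpha, Gamma, Epsilon, Eta} → 324
Maximum coverage at Site A: 620 repairs per month.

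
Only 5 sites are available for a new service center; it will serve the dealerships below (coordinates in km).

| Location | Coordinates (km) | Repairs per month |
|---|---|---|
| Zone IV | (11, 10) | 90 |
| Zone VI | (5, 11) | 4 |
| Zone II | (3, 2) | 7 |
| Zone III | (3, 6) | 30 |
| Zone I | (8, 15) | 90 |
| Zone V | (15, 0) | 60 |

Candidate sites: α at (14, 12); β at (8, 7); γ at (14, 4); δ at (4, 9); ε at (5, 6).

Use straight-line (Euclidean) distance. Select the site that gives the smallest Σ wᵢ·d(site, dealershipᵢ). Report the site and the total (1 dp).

β, total 1918.3 km

Total weighted distance at each candidate:
  α (14, 12): total = 2166.9
  β (8, 7): total = 1918.3
  γ (14, 4): total = 2438.1
  δ (4, 9): total = 2291.5
  ε (5, 6): total = 2313.8
Minimum is at β with total 1918.3 km.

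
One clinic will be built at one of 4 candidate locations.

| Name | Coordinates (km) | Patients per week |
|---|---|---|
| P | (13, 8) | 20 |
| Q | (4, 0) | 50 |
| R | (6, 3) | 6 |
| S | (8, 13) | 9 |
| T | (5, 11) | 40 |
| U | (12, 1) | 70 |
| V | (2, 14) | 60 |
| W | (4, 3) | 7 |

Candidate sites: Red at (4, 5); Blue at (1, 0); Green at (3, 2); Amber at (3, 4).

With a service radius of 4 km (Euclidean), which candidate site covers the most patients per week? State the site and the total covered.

Coverage radius r = 4 km; a point is covered iff (Δx)²+(Δy)² ≤ 4² = 16.
  Red (4, 5): covers {R, W} → 13
  Blue (1, 0): covers {Q} → 50
  Green (3, 2): covers {Q, R, W} → 63
  Amber (3, 4): covers {R, W} → 13
Maximum coverage at Green: 63 patients per week.

Green, covering 63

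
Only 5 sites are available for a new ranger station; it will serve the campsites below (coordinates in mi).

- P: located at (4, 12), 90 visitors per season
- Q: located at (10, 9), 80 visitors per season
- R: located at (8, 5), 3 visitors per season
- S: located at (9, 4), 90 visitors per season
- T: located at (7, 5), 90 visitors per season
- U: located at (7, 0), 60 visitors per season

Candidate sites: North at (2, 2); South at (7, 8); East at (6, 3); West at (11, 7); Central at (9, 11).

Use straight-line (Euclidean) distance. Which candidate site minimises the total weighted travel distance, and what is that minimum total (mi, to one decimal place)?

South, total 1865.0 mi

Total weighted distance at each candidate:
  North (2, 2): total = 3291.5
  South (7, 8): total = 1865.0
  East (6, 3): total = 2090.7
  West (11, 7): total = 2174.6
  Central (9, 11): total = 2526.1
Minimum is at South with total 1865.0 mi.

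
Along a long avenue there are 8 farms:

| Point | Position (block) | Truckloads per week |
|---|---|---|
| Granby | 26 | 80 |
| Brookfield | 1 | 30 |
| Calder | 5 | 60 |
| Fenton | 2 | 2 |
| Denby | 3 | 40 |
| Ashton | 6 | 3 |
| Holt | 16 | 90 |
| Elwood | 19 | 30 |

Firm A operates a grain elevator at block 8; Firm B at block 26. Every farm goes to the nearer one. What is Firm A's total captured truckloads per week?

The indifferent point is the midpoint (8+26)/2 = 17; farms left of it (closer to Firm A at 8) go to Firm A, those right go to Firm B.
  Brookfield at 1 (w=30) → Firm A
  Fenton at 2 (w=2) → Firm A
  Denby at 3 (w=40) → Firm A
  Calder at 5 (w=60) → Firm A
  Ashton at 6 (w=3) → Firm A
  Holt at 16 (w=90) → Firm A
  Elwood at 19 (w=30) → Firm B
  Granby at 26 (w=80) → Firm B
Firm A captures 225; Firm B captures 110.

225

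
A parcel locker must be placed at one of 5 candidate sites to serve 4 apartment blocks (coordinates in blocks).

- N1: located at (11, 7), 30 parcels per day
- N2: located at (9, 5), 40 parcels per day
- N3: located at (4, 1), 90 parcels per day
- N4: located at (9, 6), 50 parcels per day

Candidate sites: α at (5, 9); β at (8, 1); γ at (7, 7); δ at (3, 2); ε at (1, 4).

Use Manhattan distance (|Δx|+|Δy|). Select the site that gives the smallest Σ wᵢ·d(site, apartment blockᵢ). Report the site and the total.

β, total 1130 blocks

Total weighted distance at each candidate:
  α (5, 9): total = 1720
  β (8, 1): total = 1130
  γ (7, 7): total = 1240
  δ (3, 2): total = 1430
  ε (1, 4): total = 1790
Minimum is at β with total 1130 blocks.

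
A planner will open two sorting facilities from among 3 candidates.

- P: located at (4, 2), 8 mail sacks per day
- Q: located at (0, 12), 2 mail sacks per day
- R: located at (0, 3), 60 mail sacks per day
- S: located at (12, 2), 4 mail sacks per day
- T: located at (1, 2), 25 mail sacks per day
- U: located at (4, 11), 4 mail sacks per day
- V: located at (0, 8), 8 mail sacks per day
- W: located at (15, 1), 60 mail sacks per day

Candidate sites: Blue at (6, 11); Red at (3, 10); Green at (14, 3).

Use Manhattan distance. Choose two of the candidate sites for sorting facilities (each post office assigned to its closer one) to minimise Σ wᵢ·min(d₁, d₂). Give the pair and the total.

Evaluate every pair (each demand assigned to the nearer of the two):
  {Red, Green}: total = 1172
  {Blue, Green}: total = 1564
  {Blue, Red}: total = 2180
Best pair: {Red, Green} with total 1172.

{Red, Green}, total 1172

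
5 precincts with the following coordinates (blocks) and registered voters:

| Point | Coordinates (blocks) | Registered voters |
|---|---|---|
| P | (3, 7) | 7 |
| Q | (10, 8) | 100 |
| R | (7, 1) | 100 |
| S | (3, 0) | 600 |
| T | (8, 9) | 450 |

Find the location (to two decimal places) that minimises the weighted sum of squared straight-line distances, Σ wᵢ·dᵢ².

(5.67, 3.98)

The minimiser of Σwᵢ‖p−pᵢ‖² is the weighted centroid p* = (Σwᵢpᵢ)/(Σwᵢ).
Σwᵢ = 1257.
Σwᵢxᵢ = 7·3 + 100·10 + 100·7 + 600·3 + 450·8 = 7121.
Σwᵢyᵢ = 7·7 + 100·8 + 100·1 + 600·0 + 450·9 = 4999.
x* = 7121/1257 = 5.67, y* = 4999/1257 = 3.98.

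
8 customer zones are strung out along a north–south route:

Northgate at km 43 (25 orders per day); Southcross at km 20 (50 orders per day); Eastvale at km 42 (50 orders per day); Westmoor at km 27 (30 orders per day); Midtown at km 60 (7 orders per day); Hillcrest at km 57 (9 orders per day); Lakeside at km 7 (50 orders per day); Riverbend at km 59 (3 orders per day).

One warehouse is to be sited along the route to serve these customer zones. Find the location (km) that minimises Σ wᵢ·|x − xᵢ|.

x = 27

For a sum of weighted absolute distances on a line, the optimum is the weighted median (not the mean). Total weight W = 224; half-weight = 112.
Sort by position and accumulate weight:
  km 7 (Lakeside, w=50) → cum 50
  km 20 (Southcross, w=50) → cum 100
  km 27 (Westmoor, w=30) → cum 130  ≥ 112 → median here
  km 42 (Eastvale, w=50) → cum 180
  km 43 (Northgate, w=25) → cum 205
  km 57 (Hillcrest, w=9) → cum 214
  km 59 (Riverbend, w=3) → cum 217
  km 60 (Midtown, w=7) → cum 224
Optimal location: km 27.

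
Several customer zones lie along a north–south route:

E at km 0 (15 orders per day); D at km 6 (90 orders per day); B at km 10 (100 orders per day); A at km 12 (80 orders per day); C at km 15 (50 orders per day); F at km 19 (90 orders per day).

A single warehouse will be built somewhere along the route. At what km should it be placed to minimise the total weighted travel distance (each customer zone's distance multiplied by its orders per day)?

For a sum of weighted absolute distances on a line, the optimum is the weighted median (not the mean). Total weight W = 425; half-weight = 212.5.
Sort by position and accumulate weight:
  km 0 (E, w=15) → cum 15
  km 6 (D, w=90) → cum 105
  km 10 (B, w=100) → cum 205
  km 12 (A, w=80) → cum 285  ≥ 212.5 → median here
  km 15 (C, w=50) → cum 335
  km 19 (F, w=90) → cum 425
Optimal location: km 12.

x = 12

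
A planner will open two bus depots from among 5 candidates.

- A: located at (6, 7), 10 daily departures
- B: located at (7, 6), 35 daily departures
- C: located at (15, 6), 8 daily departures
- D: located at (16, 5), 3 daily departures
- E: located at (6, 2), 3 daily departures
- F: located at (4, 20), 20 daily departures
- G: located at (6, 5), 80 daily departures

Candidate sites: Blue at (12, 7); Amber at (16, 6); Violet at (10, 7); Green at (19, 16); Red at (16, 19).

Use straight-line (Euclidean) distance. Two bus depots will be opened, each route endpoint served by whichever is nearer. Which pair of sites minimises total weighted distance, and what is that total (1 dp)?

Evaluate every pair (each demand assigned to the nearer of the two):
  {Amber, Violet}: total = 825.0
  {Violet, Red}: total = 828.3
  {Blue, Violet}: total = 852.7
  {Violet, Green}: total = 873.8
  {Blue, Red}: total = 1047.4
  {Blue, Amber}: total = 1084.1
  {Blue, Green}: total = 1111.9
  {Amber, Red}: total = 1503.6
  {Amber, Green}: total = 1573.3
  {Green, Red}: total = 2483.8
Best pair: {Amber, Violet} with total 825.0.

{Amber, Violet}, total 825.0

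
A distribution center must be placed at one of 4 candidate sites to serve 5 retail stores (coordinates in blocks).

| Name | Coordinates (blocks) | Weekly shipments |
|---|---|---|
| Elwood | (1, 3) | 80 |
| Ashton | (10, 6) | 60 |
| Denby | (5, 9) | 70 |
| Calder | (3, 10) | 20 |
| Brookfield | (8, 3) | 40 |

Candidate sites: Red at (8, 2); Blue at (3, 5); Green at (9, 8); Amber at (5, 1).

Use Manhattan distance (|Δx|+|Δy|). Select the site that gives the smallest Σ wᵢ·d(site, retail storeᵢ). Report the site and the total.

Blue, total 1600 blocks

Total weighted distance at each candidate:
  Red (8, 2): total = 2000
  Blue (3, 5): total = 1600
  Green (9, 8): total = 1970
  Amber (5, 1): total = 2060
Minimum is at Blue with total 1600 blocks.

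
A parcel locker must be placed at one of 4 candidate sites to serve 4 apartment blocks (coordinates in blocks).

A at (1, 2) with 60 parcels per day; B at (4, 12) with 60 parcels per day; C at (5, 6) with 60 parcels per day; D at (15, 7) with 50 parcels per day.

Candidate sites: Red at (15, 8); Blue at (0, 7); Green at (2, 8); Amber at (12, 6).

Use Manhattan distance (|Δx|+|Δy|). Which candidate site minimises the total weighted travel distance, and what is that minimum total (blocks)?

Total weighted distance at each candidate:
  Red (15, 8): total = 2870
  Blue (0, 7): total = 2010
  Green (2, 8): total = 1780
  Amber (12, 6): total = 2360
Minimum is at Green with total 1780 blocks.

Green, total 1780 blocks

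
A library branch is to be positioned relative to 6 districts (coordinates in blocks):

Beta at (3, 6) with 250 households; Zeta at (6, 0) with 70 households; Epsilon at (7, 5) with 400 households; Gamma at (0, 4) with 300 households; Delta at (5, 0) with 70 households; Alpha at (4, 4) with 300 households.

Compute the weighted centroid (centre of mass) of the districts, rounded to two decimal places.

(3.97, 4.24)

The minimiser of Σwᵢ‖p−pᵢ‖² is the weighted centroid p* = (Σwᵢpᵢ)/(Σwᵢ).
Σwᵢ = 1390.
Σwᵢxᵢ = 250·3 + 70·6 + 400·7 + 300·0 + 70·5 + 300·4 = 5520.
Σwᵢyᵢ = 250·6 + 70·0 + 400·5 + 300·4 + 70·0 + 300·4 = 5900.
x* = 5520/1390 = 3.97, y* = 5900/1390 = 4.24.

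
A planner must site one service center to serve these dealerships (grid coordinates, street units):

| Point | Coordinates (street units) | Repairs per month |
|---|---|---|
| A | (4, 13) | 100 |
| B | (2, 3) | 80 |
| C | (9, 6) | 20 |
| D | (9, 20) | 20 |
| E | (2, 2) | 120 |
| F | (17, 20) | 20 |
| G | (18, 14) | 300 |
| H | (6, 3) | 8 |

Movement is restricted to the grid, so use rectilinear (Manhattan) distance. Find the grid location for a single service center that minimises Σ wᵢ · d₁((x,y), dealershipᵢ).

Manhattan distance separates: Σwᵢ(|x−xᵢ|+|y−yᵢ|) = Σwᵢ|x−xᵢ| + Σwᵢ|y−yᵢ|, so x and y are optimised independently as 1-D weighted medians.
Total weight W = 668; half = 334.
x-coordinate, sorted with cumulative weight:
  x=2 (B, w=80) cum 80
  x=2 (E, w=120) cum 200
  x=4 (A, w=100) cum 300
  x=6 (H, w=8) cum 308
  x=9 (C, w=20) cum 328
  x=9 (D, w=20) cum 348  ← median
  x=17 (F, w=20) cum 368
  x=18 (G, w=300) cum 668
⇒ x* = 9
y-coordinate, sorted with cumulative weight:
  y=2 (E, w=120) cum 120
  y=3 (B, w=80) cum 200
  y=3 (H, w=8) cum 208
  y=6 (C, w=20) cum 228
  y=13 (A, w=100) cum 328
  y=14 (G, w=300) cum 628  ← median
  y=20 (D, w=20) cum 648
  y=20 (F, w=20) cum 668
⇒ y* = 14

(9, 14)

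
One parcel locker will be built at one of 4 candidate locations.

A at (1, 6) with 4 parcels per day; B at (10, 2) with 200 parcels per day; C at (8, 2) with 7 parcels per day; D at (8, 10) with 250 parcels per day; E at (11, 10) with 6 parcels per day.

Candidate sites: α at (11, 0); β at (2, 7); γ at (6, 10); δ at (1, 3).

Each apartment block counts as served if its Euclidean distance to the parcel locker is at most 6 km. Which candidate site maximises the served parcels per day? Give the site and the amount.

Coverage radius r = 6 km; a point is covered iff (Δx)²+(Δy)² ≤ 6² = 36.
  α (11, 0): covers {B, C} → 207
  β (2, 7): covers {A} → 4
  γ (6, 10): covers {D, E} → 256
  δ (1, 3): covers {A} → 4
Maximum coverage at γ: 256 parcels per day.

γ, covering 256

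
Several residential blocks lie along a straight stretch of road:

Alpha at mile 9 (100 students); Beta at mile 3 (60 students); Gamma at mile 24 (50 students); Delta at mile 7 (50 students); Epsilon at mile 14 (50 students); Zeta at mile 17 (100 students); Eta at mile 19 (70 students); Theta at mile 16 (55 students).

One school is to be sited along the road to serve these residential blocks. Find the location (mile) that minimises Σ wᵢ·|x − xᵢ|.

x = 16

For a sum of weighted absolute distances on a line, the optimum is the weighted median (not the mean). Total weight W = 535; half-weight = 267.5.
Sort by position and accumulate weight:
  mile 3 (Beta, w=60) → cum 60
  mile 7 (Delta, w=50) → cum 110
  mile 9 (Alpha, w=100) → cum 210
  mile 14 (Epsilon, w=50) → cum 260
  mile 16 (Theta, w=55) → cum 315  ≥ 267.5 → median here
  mile 17 (Zeta, w=100) → cum 415
  mile 19 (Eta, w=70) → cum 485
  mile 24 (Gamma, w=50) → cum 535
Optimal location: mile 16.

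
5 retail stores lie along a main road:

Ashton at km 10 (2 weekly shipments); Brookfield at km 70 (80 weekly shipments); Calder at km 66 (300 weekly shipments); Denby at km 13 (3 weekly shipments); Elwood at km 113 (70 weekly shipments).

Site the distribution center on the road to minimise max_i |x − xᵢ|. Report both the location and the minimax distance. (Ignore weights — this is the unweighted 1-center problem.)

The 1-center on a line is the midpoint of the two extreme points: leftmost at 10, rightmost at 113.
Optimal location = (10 + 113)/2 = 61.5; maximum distance = (113 − 10)/2 = 51.5.

location 61.5, max distance 51.5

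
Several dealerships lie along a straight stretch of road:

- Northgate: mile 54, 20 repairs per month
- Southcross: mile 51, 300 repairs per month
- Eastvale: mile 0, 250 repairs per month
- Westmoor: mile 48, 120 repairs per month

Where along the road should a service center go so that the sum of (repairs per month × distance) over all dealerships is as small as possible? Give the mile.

x = 48

For a sum of weighted absolute distances on a line, the optimum is the weighted median (not the mean). Total weight W = 690; half-weight = 345.
Sort by position and accumulate weight:
  mile 0 (Eastvale, w=250) → cum 250
  mile 48 (Westmoor, w=120) → cum 370  ≥ 345 → median here
  mile 51 (Southcross, w=300) → cum 670
  mile 54 (Northgate, w=20) → cum 690
Optimal location: mile 48.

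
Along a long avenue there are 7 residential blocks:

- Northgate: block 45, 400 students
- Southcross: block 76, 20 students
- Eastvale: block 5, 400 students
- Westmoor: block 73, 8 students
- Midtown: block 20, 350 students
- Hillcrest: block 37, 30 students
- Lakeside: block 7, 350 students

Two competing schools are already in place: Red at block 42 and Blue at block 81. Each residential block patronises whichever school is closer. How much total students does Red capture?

The indifferent point is the midpoint (42+81)/2 = 61.5; residential blocks left of it (closer to Red at 42) go to Red, those right go to Blue.
  Eastvale at 5 (w=400) → Red
  Lakeside at 7 (w=350) → Red
  Midtown at 20 (w=350) → Red
  Hillcrest at 37 (w=30) → Red
  Northgate at 45 (w=400) → Red
  Westmoor at 73 (w=8) → Blue
  Southcross at 76 (w=20) → Blue
Red captures 1530; Blue captures 28.

1530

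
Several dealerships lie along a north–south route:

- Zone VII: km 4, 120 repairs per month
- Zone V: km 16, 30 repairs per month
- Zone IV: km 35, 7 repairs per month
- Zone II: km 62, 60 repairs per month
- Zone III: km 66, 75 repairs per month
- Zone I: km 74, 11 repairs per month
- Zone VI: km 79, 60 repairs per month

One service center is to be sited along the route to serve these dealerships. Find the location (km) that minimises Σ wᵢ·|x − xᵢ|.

For a sum of weighted absolute distances on a line, the optimum is the weighted median (not the mean). Total weight W = 363; half-weight = 181.5.
Sort by position and accumulate weight:
  km 4 (Zone VII, w=120) → cum 120
  km 16 (Zone V, w=30) → cum 150
  km 35 (Zone IV, w=7) → cum 157
  km 62 (Zone II, w=60) → cum 217  ≥ 181.5 → median here
  km 66 (Zone III, w=75) → cum 292
  km 74 (Zone I, w=11) → cum 303
  km 79 (Zone VI, w=60) → cum 363
Optimal location: km 62.

x = 62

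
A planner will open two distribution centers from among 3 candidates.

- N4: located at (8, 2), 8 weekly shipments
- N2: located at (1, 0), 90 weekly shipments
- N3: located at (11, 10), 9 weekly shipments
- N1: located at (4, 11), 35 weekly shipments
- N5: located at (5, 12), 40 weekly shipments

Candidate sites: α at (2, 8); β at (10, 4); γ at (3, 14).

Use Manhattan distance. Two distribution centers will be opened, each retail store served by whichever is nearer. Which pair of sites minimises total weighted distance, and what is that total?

{α, γ}, total 1305

Evaluate every pair (each demand assigned to the nearer of the two):
  {α, γ}: total = 1305
  {α, β}: total = 1360
  {β, γ}: total = 1565
Best pair: {α, γ} with total 1305.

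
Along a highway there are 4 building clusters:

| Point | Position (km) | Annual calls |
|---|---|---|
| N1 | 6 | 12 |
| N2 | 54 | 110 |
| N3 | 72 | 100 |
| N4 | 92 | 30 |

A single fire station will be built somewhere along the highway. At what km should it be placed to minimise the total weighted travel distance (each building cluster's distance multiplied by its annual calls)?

x = 72

For a sum of weighted absolute distances on a line, the optimum is the weighted median (not the mean). Total weight W = 252; half-weight = 126.
Sort by position and accumulate weight:
  km 6 (N1, w=12) → cum 12
  km 54 (N2, w=110) → cum 122
  km 72 (N3, w=100) → cum 222  ≥ 126 → median here
  km 92 (N4, w=30) → cum 252
Optimal location: km 72.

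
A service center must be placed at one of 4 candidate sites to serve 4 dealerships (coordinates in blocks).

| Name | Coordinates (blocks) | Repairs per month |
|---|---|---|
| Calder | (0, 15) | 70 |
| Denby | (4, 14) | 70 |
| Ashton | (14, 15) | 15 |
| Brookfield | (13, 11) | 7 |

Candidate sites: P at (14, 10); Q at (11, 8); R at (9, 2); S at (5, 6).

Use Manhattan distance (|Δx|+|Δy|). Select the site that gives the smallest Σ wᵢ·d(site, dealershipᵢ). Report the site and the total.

Total weighted distance at each candidate:
  P (14, 10): total = 2399
  Q (11, 8): total = 2355
  R (9, 2): total = 3091
  S (5, 6): total = 1971
Minimum is at S with total 1971 blocks.

S, total 1971 blocks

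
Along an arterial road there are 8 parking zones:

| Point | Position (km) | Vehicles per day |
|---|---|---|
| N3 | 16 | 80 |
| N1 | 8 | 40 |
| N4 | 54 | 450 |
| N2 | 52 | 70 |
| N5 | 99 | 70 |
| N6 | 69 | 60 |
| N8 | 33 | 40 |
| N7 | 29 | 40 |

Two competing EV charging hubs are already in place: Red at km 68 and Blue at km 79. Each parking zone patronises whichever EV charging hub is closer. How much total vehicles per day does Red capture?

780

The indifferent point is the midpoint (68+79)/2 = 73.5; parking zones left of it (closer to Red at 68) go to Red, those right go to Blue.
  N1 at 8 (w=40) → Red
  N3 at 16 (w=80) → Red
  N7 at 29 (w=40) → Red
  N8 at 33 (w=40) → Red
  N2 at 52 (w=70) → Red
  N4 at 54 (w=450) → Red
  N6 at 69 (w=60) → Red
  N5 at 99 (w=70) → Blue
Red captures 780; Blue captures 70.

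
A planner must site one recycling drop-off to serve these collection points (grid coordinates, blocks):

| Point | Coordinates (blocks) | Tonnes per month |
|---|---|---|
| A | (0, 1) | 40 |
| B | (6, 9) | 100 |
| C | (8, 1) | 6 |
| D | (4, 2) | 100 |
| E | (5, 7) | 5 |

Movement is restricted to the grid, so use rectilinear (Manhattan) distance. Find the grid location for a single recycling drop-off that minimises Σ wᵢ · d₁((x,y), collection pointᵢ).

(4, 2)

Manhattan distance separates: Σwᵢ(|x−xᵢ|+|y−yᵢ|) = Σwᵢ|x−xᵢ| + Σwᵢ|y−yᵢ|, so x and y are optimised independently as 1-D weighted medians.
Total weight W = 251; half = 125.5.
x-coordinate, sorted with cumulative weight:
  x=0 (A, w=40) cum 40
  x=4 (D, w=100) cum 140  ← median
  x=5 (E, w=5) cum 145
  x=6 (B, w=100) cum 245
  x=8 (C, w=6) cum 251
⇒ x* = 4
y-coordinate, sorted with cumulative weight:
  y=1 (A, w=40) cum 40
  y=1 (C, w=6) cum 46
  y=2 (D, w=100) cum 146  ← median
  y=7 (E, w=5) cum 151
  y=9 (B, w=100) cum 251
⇒ y* = 2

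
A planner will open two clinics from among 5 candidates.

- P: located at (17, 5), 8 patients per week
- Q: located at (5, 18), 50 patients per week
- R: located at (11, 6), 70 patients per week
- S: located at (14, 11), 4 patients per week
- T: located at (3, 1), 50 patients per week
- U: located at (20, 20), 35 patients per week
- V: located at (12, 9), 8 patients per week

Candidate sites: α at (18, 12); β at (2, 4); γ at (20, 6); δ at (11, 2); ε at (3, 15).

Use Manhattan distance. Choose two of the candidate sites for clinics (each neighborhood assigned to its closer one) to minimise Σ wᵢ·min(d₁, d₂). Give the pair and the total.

Evaluate every pair (each demand assigned to the nearer of the two):
  {δ, ε}: total = 1934
  {α, δ}: total = 2178
  {γ, ε}: total = 2234
  {β, ε}: total = 2298
  {α, β}: total = 2326
  {β, γ}: total = 2334
  {α, ε}: total = 2366
  {β, δ}: total = 2459
  {γ, δ}: total = 2460
  {α, γ}: total = 3154
Best pair: {δ, ε} with total 1934.

{δ, ε}, total 1934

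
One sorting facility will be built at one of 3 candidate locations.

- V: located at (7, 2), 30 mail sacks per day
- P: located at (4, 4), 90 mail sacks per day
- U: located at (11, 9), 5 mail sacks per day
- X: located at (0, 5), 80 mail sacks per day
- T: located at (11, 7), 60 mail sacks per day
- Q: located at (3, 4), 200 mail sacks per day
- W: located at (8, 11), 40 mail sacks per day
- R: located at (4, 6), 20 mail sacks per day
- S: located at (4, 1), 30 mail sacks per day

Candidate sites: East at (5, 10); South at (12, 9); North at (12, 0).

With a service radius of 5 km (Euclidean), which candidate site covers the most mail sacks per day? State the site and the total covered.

South, covering 105

Coverage radius r = 5 km; a point is covered iff (Δx)²+(Δy)² ≤ 5² = 25.
  East (5, 10): covers {W, R} → 60
  South (12, 9): covers {U, T, W} → 105
  North (12, 0): covers {none} → 0
Maximum coverage at South: 105 mail sacks per day.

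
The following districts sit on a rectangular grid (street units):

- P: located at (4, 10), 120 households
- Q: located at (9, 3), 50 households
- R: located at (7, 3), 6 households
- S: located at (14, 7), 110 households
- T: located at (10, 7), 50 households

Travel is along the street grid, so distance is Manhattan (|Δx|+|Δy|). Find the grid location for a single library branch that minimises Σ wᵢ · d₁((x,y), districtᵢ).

Manhattan distance separates: Σwᵢ(|x−xᵢ|+|y−yᵢ|) = Σwᵢ|x−xᵢ| + Σwᵢ|y−yᵢ|, so x and y are optimised independently as 1-D weighted medians.
Total weight W = 336; half = 168.
x-coordinate, sorted with cumulative weight:
  x=4 (P, w=120) cum 120
  x=7 (R, w=6) cum 126
  x=9 (Q, w=50) cum 176  ← median
  x=10 (T, w=50) cum 226
  x=14 (S, w=110) cum 336
⇒ x* = 9
y-coordinate, sorted with cumulative weight:
  y=3 (Q, w=50) cum 50
  y=3 (R, w=6) cum 56
  y=7 (S, w=110) cum 166
  y=7 (T, w=50) cum 216  ← median
  y=10 (P, w=120) cum 336
⇒ y* = 7

(9, 7)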